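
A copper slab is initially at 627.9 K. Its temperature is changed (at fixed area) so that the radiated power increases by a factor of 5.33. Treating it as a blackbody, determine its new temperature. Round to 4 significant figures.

P ∝ T⁴, so T₂/T₁ = (P₂/P₁)^(1/4) = (5.33)^(1/4) = 1.51943.
T₂ = 627.9 × 1.51943 = 954.1 K.

T₂ ≈ 954.1 K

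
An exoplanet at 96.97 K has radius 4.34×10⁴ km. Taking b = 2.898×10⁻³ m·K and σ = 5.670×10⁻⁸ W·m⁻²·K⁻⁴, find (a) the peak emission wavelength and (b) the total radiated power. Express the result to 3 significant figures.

λ_max ≈ 29.9 μm; P ≈ 1.19×10¹⁷ W

(a) λ_max = b/T = 2.898×10⁻³/96.97 = 2.989×10⁻⁵ m = 29.9 μm.
Surface area A = 4πR² = 4π(4.34×10⁷ m)² = 2.36695×10¹⁶ m².
(b) P = σAT⁴ = 5.670×10⁻⁸×2.36695×10¹⁶×(96.97)⁴ = 1.19×10¹⁷ W.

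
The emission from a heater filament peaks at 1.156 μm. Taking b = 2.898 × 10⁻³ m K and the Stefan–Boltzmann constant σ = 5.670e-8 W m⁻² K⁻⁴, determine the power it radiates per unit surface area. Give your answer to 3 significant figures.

I ≈ 2.24×10⁶ W/m²

Wien's law: T = b/λ_max = 2.898×10⁻³/1.156×10⁻⁶ = 2506.92 K.
Then I = σT⁴ = 5.670×10⁻⁸×(2506.92)⁴ = 2.24×10⁶ W/m².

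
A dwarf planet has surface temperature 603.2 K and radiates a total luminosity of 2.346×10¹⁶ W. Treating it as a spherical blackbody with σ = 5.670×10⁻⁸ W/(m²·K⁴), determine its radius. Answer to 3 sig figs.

R ≈ 4.99×10⁵ m

L = 4πR²σT⁴ ⇒ R = √(L/(4πσT⁴)).
σT⁴ = 7506.34 W/m², so R = √(2.346×10¹⁶/(4π×7506.34)) = 4.99×10⁵ m.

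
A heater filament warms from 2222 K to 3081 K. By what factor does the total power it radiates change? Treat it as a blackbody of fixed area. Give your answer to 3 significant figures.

P ∝ T⁴, so P₂/P₁ = (T₂/T₁)⁴ = (3081/2222)⁴ = (1.38659)⁴ = 3.70.

P₂/P₁ ≈ 3.70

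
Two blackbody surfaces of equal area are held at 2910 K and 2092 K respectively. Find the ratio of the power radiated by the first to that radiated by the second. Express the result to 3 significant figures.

With equal areas, P₁/P₂ = (T₁/T₂)⁴ = (2910/2092)⁴ = 3.74.

P₁/P₂ ≈ 3.74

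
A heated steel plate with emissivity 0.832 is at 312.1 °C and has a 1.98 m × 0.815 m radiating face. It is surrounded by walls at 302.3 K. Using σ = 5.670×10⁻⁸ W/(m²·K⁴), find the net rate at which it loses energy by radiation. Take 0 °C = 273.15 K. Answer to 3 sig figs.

T = 312.1 °C + 273.15 = 585.25 K.
Area A = 1.98 × 0.815 = 1.6137 m².
Net radiated power P_net = εσA(T⁴ − T₀⁴) = 0.832×5.670×10⁻⁸×1.6137×(585.25⁴ − 302.3⁴).
T⁴ − T₀⁴ = 1.17318×10¹¹ − 8.35127×10⁹ = 1.08967×10¹¹ K⁴, so P_net = 8.30×10³ W.

Net loss ≈ 8.30×10³ W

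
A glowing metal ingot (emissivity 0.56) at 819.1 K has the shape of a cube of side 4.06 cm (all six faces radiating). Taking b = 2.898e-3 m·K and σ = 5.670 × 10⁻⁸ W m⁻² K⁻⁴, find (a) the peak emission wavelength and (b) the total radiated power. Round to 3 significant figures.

λ_max ≈ 3.54 μm; P ≈ 141 W

(a) λ_max = b/T = 2.898×10⁻³/819.1 = 3.538×10⁻⁶ m = 3.54 μm.
Area A = 6s² = 6×(0.0406 m)² = 9.89016×10⁻³ m².
(b) P = εσAT⁴ = 0.56×5.670×10⁻⁸×9.89016×10⁻³×(819.1)⁴ = 141 W.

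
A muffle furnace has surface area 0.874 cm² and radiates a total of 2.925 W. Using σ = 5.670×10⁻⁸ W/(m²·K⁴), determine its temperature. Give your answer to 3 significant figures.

Area A = 0.874 cm² = 8.74×10⁻⁵ m².
P = σAT⁴ ⇒ T = (P/(σA))^(1/4) = (2.925/(5.670×10⁻⁸×8.74×10⁻⁵))^(1/4) = 877 K.

T ≈ 877 K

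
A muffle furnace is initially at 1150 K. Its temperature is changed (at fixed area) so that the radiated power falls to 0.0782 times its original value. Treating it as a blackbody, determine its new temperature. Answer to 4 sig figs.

T₂ ≈ 608.1 K

P ∝ T⁴, so T₂/T₁ = (P₂/P₁)^(1/4) = (0.0782)^(1/4) = 0.528812.
T₂ = 1150 × 0.528812 = 608.1 K.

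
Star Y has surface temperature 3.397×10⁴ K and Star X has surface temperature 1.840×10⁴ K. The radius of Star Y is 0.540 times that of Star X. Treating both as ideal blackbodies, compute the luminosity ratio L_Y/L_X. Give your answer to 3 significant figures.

L ∝ R²T⁴, so L_Y/L_X = (R_Y/R_X)²(T_Y/T_X)⁴ = (0.540)² × (3.397×10⁴/1.840×10⁴)⁴ = 0.2916 × 11.6175 = 3.39.

L_Y/L_X ≈ 3.39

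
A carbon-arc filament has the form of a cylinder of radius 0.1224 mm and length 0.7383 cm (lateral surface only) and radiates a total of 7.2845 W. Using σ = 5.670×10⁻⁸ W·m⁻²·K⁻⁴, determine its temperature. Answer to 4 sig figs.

T ≈ 2181 K

Lateral area A = 2πrL = 2π×1.224×10⁻⁴×7.383×10⁻³ = 5.67798×10⁻⁶ m².
P = σAT⁴ ⇒ T = (P/(σA))^(1/4) = (7.2845/(5.670×10⁻⁸×5.67798×10⁻⁶))^(1/4) = 2181 K.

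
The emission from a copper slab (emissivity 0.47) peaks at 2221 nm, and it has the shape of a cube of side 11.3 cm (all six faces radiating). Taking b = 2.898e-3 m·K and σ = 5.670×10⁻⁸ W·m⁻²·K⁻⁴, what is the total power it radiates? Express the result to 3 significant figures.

P ≈ 5.92×10³ W

Wien's law: T = b/λ_max = 2.898×10⁻³/2.221×10⁻⁶ = 1304.82 K.
Area A = 6s² = 6×(0.113 m)² = 0.076614 m².
Then P = εσAT⁴ = 0.47×5.670×10⁻⁸×0.076614×(1304.82)⁴ = 5.92×10³ W.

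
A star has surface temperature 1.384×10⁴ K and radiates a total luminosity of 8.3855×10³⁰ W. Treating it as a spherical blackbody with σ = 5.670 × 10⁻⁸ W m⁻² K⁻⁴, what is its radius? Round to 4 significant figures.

R ≈ 1.791×10¹⁰ m

L = 4πR²σT⁴ ⇒ R = √(L/(4πσT⁴)).
σT⁴ = 2.08031×10⁹ W/m², so R = √(8.3855×10³⁰/(4π×2.08031×10⁹)) = 1.791×10¹⁰ m.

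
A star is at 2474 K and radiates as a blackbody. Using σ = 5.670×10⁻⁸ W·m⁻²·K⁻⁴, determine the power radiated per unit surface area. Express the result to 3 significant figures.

Stefan–Boltzmann: I = σT⁴ = 5.670×10⁻⁸ × (2474)⁴ = 2.12×10⁶ W/m².

I ≈ 2.12×10⁶ W/m²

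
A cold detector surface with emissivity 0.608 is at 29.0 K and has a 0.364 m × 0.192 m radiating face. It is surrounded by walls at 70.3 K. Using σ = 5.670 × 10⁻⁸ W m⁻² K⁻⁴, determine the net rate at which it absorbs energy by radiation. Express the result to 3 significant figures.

Net gain ≈ 0.0571 W

Area A = 0.364 × 0.192 = 0.069888 m².
Net radiated power P_net = εσA(T⁴ − T₀⁴) = 0.608×5.670×10⁻⁸×0.069888×(29.0⁴ − 70.3⁴).
T⁴ − T₀⁴ = 7.07281×10⁵ − 2.44243×10⁷ = -2.37170×10⁷ K⁴, so P_net = -0.0571 W — negative, meaning a net gain of 0.0571 W.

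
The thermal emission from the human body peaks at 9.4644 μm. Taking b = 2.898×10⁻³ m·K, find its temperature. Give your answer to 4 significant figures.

Wien's law gives T = b/λ_max = (2.898×10⁻³ m·K)/(9.4644×10⁻⁶ m) = 306.2 K.

T ≈ 306.2 K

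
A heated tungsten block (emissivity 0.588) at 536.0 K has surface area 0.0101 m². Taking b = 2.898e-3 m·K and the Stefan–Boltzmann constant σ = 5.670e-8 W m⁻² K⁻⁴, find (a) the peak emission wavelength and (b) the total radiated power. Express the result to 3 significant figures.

λ_max ≈ 5.41 μm; P ≈ 27.8 W

(a) λ_max = b/T = 2.898×10⁻³/536.0 = 5.407×10⁻⁶ m = 5.41 μm.
Area A = 0.0101 m².
(b) P = εσAT⁴ = 0.588×5.670×10⁻⁸×0.0101×(536.0)⁴ = 27.8 W.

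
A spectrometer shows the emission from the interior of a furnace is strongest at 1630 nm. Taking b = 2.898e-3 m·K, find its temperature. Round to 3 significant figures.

Wien's law gives T = b/λ_max = (2.898×10⁻³ m·K)/(1.630×10⁻⁶ m) = 1.78×10³ K.

T ≈ 1.78×10³ K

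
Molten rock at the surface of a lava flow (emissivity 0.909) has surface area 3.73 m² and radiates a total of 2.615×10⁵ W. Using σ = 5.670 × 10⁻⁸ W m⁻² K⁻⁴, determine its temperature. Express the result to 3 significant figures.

T ≈ 1.08×10³ K

Area A = 3.73 m².
P = εσAT⁴ ⇒ T = (P/(εσA))^(1/4) = (2.615×10⁵/(0.909×5.670×10⁻⁸×3.73))^(1/4) = 1.08×10³ K.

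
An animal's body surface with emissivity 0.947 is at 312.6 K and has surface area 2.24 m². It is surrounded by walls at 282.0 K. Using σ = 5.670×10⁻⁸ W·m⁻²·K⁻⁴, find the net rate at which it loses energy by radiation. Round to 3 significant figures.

Net loss ≈ 388 W

Area A = 2.24 m².
Net radiated power P_net = εσA(T⁴ − T₀⁴) = 0.947×5.670×10⁻⁸×2.24×(312.6⁴ − 282.0⁴).
T⁴ − T₀⁴ = 9.54896×10⁹ − 6.32407×10⁹ = 3.22489×10⁹ K⁴, so P_net = 388 W.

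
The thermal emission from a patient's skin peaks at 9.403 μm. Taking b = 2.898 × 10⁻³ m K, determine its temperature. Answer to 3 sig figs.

T ≈ 308 K

Wien's law gives T = b/λ_max = (2.898×10⁻³ m·K)/(9.403×10⁻⁶ m) = 308 K.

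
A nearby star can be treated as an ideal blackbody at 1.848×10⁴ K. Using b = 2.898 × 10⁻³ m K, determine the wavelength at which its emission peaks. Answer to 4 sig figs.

λ_max ≈ 156.8 nm

Wien's displacement law: λ_max = b/T = (2.898×10⁻³ m·K)/(1.848×10⁴ K) = 1.5682×10⁻⁷ m.
That is 156.8 nm, in the ultraviolet range.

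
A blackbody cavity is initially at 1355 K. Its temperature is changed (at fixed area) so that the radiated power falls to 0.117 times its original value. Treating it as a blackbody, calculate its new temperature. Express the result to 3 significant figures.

T₂ ≈ 792 K

P ∝ T⁴, so T₂/T₁ = (P₂/P₁)^(1/4) = (0.117)^(1/4) = 0.584853.
T₂ = 1355 × 0.584853 = 792 K.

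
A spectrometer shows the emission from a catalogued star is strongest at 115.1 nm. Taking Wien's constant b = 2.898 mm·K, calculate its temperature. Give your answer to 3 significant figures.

T ≈ 2.52×10⁴ K

Wien's law gives T = b/λ_max = (2.898×10⁻³ m·K)/(1.151×10⁻⁷ m) = 2.52×10⁴ K.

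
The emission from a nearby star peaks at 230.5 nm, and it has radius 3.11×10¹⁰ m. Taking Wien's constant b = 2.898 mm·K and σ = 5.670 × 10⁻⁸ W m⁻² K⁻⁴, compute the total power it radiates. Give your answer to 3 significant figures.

P ≈ 1.72×10³¹ W

Wien's law: T = b/λ_max = 2.898×10⁻³/2.305×10⁻⁷ = 12572.7 K.
Surface area A = 4πR² = 4π(3.11×10¹⁰ m)² = 1.21543×10²² m².
Then P = σAT⁴ = 5.670×10⁻⁸×1.21543×10²²×(12572.7)⁴ = 1.72×10³¹ W.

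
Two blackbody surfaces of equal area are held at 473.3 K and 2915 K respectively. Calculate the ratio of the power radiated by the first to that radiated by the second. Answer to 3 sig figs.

P₁/P₂ ≈ 6.95×10⁻⁴

With equal areas, P₁/P₂ = (T₁/T₂)⁴ = (473.3/2915)⁴ = 6.95×10⁻⁴.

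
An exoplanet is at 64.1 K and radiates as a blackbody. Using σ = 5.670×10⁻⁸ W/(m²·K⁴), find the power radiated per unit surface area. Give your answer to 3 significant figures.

Stefan–Boltzmann: I = σT⁴ = 5.670×10⁻⁸ × (64.1)⁴ = 0.957 W/m².

I ≈ 0.957 W/m²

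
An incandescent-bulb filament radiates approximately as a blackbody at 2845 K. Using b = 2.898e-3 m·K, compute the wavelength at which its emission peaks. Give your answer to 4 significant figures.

λ_max ≈ 1019 nm

Wien's displacement law: λ_max = b/T = (2.898×10⁻³ m·K)/(2845 K) = 1.0186×10⁻⁶ m.
That is 1019 nm, in the infrared range.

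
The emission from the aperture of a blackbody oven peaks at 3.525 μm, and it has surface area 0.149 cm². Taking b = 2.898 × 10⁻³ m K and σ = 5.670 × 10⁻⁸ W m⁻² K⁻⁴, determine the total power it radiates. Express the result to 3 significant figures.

Wien's law: T = b/λ_max = 2.898×10⁻³/3.525×10⁻⁶ = 822.128 K.
Area A = 0.149 cm² = 1.49×10⁻⁵ m².
Then P = σAT⁴ = 5.670×10⁻⁸×1.49×10⁻⁵×(822.128)⁴ = 0.386 W.

P ≈ 0.386 W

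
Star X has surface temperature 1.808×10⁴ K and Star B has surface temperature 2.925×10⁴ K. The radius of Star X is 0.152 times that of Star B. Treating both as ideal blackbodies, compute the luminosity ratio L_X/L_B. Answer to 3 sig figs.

L ∝ R²T⁴, so L_X/L_B = (R_X/R_B)²(T_X/T_B)⁴ = (0.152)² × (1.808×10⁴/2.925×10⁴)⁴ = 0.023104 × 0.145979 = 3.37×10⁻³.

L_X/L_B ≈ 3.37×10⁻³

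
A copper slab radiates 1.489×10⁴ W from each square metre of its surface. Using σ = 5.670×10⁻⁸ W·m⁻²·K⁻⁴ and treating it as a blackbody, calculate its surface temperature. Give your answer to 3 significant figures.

I = σT⁴, so T = (I/σ)^(1/4) = (1.489×10⁴/(5.670×10⁻⁸))^(1/4) = 716 K.

T ≈ 716 K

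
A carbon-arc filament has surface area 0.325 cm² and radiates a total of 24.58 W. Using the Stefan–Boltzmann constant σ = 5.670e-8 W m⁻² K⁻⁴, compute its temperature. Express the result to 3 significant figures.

T ≈ 1.91×10³ K

Area A = 0.325 cm² = 3.25×10⁻⁵ m².
P = σAT⁴ ⇒ T = (P/(σA))^(1/4) = (24.58/(5.670×10⁻⁸×3.25×10⁻⁵))^(1/4) = 1.91×10³ K.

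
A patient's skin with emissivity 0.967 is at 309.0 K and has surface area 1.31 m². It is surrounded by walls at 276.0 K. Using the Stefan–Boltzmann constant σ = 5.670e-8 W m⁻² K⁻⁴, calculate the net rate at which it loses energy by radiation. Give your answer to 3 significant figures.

Area A = 1.31 m².
Net radiated power P_net = εσA(T⁴ − T₀⁴) = 0.967×5.670×10⁻⁸×1.31×(309.0⁴ − 276.0⁴).
T⁴ − T₀⁴ = 9.11662×10⁹ − 5.80278×10⁹ = 3.31384×10⁹ K⁴, so P_net = 238 W.

Net loss ≈ 238 W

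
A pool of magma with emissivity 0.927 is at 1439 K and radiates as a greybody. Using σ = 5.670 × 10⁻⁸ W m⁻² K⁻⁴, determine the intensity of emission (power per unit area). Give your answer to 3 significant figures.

Stefan–Boltzmann: I = εσT⁴ = 0.927 × 5.670×10⁻⁸ × (1439)⁴ = 2.25×10⁵ W/m².

I ≈ 2.25×10⁵ W/m²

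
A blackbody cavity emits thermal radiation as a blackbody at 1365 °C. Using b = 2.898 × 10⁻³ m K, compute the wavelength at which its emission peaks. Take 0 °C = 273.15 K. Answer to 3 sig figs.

λ_max ≈ 1.77×10³ nm

T = 1365 °C + 273.15 = 1638.15 K.
Wien's displacement law: λ_max = b/T = (2.898×10⁻³ m·K)/(1638.15 K) = 1.769×10⁻⁶ m.
That is 1.77×10³ nm, in the infrared range.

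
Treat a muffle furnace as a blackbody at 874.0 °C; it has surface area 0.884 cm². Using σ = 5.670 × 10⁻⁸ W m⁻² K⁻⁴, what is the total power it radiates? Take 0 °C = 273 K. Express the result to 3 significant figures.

P ≈ 8.68 W

T = 874.0 °C + 273 = 1147.0 K.
Area A = 0.884 cm² = 8.84×10⁻⁵ m².
P = σAT⁴ = 5.670×10⁻⁸ × 8.84×10⁻⁵ × (1147.0)⁴ = 8.68 W.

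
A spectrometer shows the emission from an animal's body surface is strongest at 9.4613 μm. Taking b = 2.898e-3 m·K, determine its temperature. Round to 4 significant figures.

Wien's law gives T = b/λ_max = (2.898×10⁻³ m·K)/(9.4613×10⁻⁶ m) = 306.3 K.

T ≈ 306.3 K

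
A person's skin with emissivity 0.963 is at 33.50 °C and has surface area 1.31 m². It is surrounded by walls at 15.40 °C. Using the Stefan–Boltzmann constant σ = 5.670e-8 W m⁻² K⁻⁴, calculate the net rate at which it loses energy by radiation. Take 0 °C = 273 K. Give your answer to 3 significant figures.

Net loss ≈ 136 W

T = 33.50 °C + 273 = 306.50 K.
Surroundings: T = 15.40 °C + 273 = 288.40 K.
Area A = 1.31 m².
Net radiated power P_net = εσA(T⁴ − T₀⁴) = 0.963×5.670×10⁻⁸×1.31×(306.50⁴ − 288.40⁴).
T⁴ − T₀⁴ = 8.82515×10⁹ − 6.91801×10⁹ = 1.90714×10⁹ K⁴, so P_net = 136 W.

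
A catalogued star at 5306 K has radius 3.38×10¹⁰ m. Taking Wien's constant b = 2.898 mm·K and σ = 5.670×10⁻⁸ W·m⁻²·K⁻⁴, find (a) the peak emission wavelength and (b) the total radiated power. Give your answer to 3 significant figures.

(a) λ_max = b/T = 2.898×10⁻³/5306 = 5.462×10⁻⁷ m = 0.546 μm.
Surface area A = 4πR² = 4π(3.38×10¹⁰ m)² = 1.43563×10²² m².
(b) P = σAT⁴ = 5.670×10⁻⁸×1.43563×10²²×(5306)⁴ = 6.45×10²⁹ W.

λ_max ≈ 0.546 μm; P ≈ 6.45×10²⁹ W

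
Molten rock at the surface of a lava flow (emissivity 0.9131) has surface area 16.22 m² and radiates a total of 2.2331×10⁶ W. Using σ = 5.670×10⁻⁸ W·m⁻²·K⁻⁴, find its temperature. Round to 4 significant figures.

T ≈ 1277 K

Area A = 16.22 m².
P = εσAT⁴ ⇒ T = (P/(εσA))^(1/4) = (2.2331×10⁶/(0.9131×5.670×10⁻⁸×16.22))^(1/4) = 1277 K.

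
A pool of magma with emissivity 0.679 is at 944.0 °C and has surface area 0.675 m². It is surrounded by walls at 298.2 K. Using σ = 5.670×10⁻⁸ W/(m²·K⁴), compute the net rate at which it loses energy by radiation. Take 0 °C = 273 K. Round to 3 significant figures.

T = 944.0 °C + 273 = 1217.0 K.
Area A = 0.675 m².
Net radiated power P_net = εσA(T⁴ − T₀⁴) = 0.679×5.670×10⁻⁸×0.675×(1217.0⁴ − 298.2⁴).
T⁴ − T₀⁴ = 2.19362×10¹² − 7.90734×10⁹ = 2.18571×10¹² K⁴, so P_net = 5.68×10⁴ W.

Net loss ≈ 5.68×10⁴ W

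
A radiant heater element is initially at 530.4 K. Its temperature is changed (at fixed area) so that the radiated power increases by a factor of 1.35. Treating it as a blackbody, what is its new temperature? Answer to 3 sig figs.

P ∝ T⁴, so T₂/T₁ = (P₂/P₁)^(1/4) = (1.35)^(1/4) = 1.07791.
T₂ = 530.4 × 1.07791 = 572 K.

T₂ ≈ 572 K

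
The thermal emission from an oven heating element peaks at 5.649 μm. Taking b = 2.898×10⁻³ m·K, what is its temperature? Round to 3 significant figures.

Wien's law gives T = b/λ_max = (2.898×10⁻³ m·K)/(5.649×10⁻⁶ m) = 513 K.

T ≈ 513 K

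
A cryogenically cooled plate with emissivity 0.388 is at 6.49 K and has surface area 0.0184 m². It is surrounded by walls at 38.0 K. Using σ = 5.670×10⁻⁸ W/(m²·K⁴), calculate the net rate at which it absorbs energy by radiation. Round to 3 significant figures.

Net gain ≈ 8.43×10⁻⁴ W

Area A = 0.0184 m².
Net radiated power P_net = εσA(T⁴ − T₀⁴) = 0.388×5.670×10⁻⁸×0.0184×(6.49⁴ − 38.0⁴).
T⁴ − T₀⁴ = 1774.10 − 2.08514×10⁶ = -2.08337×10⁶ K⁴, so P_net = -8.43×10⁻⁴ W — negative, meaning a net gain of 8.43×10⁻⁴ W.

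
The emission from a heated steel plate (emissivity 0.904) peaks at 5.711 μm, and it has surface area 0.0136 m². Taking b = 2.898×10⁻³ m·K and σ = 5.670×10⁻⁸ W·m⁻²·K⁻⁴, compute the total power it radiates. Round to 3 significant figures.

Wien's law: T = b/λ_max = 2.898×10⁻³/5.711×10⁻⁶ = 507.442 K.
Area A = 0.0136 m².
Then P = εσAT⁴ = 0.904×5.670×10⁻⁸×0.0136×(507.442)⁴ = 46.2 W.

P ≈ 46.2 W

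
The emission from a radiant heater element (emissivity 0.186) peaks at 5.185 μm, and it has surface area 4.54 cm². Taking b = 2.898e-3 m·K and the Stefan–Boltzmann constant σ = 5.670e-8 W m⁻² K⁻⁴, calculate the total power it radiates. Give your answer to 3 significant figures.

P ≈ 0.467 W

Wien's law: T = b/λ_max = 2.898×10⁻³/5.185×10⁻⁶ = 558.920 K.
Area A = 4.54 cm² = 4.54×10⁻⁴ m².
Then P = εσAT⁴ = 0.186×5.670×10⁻⁸×4.54×10⁻⁴×(558.920)⁴ = 0.467 W.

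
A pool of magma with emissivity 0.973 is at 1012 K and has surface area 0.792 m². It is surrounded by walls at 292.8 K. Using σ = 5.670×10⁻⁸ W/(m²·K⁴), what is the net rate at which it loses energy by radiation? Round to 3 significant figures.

Area A = 0.792 m².
Net radiated power P_net = εσA(T⁴ − T₀⁴) = 0.973×5.670×10⁻⁸×0.792×(1012⁴ − 292.8⁴).
T⁴ − T₀⁴ = 1.04887×10¹² − 7.34995×10⁹ = 1.04152×10¹² K⁴, so P_net = 4.55×10⁴ W.

Net loss ≈ 4.55×10⁴ W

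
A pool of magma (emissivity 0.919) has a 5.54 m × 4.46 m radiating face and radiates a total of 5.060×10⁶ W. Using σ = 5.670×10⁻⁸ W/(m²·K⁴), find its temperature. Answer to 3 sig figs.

Area A = 5.54 × 4.46 = 24.7084 m².
P = εσAT⁴ ⇒ T = (P/(εσA))^(1/4) = (5.060×10⁶/(0.919×5.670×10⁻⁸×24.7084))^(1/4) = 1.41×10³ K.

T ≈ 1.41×10³ K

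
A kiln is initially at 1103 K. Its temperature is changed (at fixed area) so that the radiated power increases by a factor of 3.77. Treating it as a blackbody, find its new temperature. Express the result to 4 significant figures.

P ∝ T⁴, so T₂/T₁ = (P₂/P₁)^(1/4) = (3.77)^(1/4) = 1.39343.
T₂ = 1103 × 1.39343 = 1537 K.

T₂ ≈ 1537 K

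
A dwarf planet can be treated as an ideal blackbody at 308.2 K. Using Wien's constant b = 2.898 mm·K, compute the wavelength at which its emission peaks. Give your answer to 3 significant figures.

Wien's displacement law: λ_max = b/T = (2.898×10⁻³ m·K)/(308.2 K) = 9.403×10⁻⁶ m.
That is 9.40 μm, in the infrared range.

λ_max ≈ 9.40 μm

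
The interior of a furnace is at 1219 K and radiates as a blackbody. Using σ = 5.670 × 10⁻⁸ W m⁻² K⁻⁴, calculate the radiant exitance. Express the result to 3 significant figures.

Stefan–Boltzmann: I = σT⁴ = 5.670×10⁻⁸ × (1219)⁴ = 1.25×10⁵ W/m².

I ≈ 1.25×10⁵ W/m²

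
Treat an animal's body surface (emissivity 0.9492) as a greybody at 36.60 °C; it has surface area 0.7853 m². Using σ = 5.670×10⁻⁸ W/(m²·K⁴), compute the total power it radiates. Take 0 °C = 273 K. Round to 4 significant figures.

P ≈ 388.3 W

T = 36.60 °C + 273 = 309.60 K.
Area A = 0.7853 m².
P = εσAT⁴ = 0.9492 × 5.670×10⁻⁸ × 0.7853 × (309.60)⁴ = 388.3 W.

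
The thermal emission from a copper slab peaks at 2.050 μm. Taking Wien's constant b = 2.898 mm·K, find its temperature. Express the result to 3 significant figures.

Wien's law gives T = b/λ_max = (2.898×10⁻³ m·K)/(2.050×10⁻⁶ m) = 1.41×10³ K.

T ≈ 1.41×10³ K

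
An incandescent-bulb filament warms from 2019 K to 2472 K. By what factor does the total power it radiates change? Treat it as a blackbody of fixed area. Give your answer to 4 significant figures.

P ∝ T⁴, so P₂/P₁ = (T₂/T₁)⁴ = (2472/2019)⁴ = (1.22437)⁴ = 2.247.

P₂/P₁ ≈ 2.247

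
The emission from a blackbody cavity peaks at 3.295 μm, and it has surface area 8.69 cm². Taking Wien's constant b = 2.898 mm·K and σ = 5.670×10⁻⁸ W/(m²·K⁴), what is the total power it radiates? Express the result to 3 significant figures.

P ≈ 29.5 W

Wien's law: T = b/λ_max = 2.898×10⁻³/3.295×10⁻⁶ = 879.514 K.
Area A = 8.69 cm² = 8.69×10⁻⁴ m².
Then P = σAT⁴ = 5.670×10⁻⁸×8.69×10⁻⁴×(879.514)⁴ = 29.5 W.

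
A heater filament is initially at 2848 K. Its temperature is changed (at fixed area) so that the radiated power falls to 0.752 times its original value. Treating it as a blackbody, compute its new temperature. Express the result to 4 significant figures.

T₂ ≈ 2652 K

P ∝ T⁴, so T₂/T₁ = (P₂/P₁)^(1/4) = (0.752)^(1/4) = 0.931225.
T₂ = 2848 × 0.931225 = 2652 K.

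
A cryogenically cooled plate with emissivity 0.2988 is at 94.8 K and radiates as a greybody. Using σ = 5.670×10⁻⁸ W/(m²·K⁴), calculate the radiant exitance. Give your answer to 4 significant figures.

I ≈ 1.368 W/m²

Stefan–Boltzmann: I = εσT⁴ = 0.2988 × 5.670×10⁻⁸ × (94.8)⁴ = 1.368 W/m².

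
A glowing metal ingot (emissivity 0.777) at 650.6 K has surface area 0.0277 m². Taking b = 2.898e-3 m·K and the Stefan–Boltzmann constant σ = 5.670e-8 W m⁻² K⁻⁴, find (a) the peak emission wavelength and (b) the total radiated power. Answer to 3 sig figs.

λ_max ≈ 4.45 μm; P ≈ 219 W

(a) λ_max = b/T = 2.898×10⁻³/650.6 = 4.454×10⁻⁶ m = 4.45 μm.
Area A = 0.0277 m².
(b) P = εσAT⁴ = 0.777×5.670×10⁻⁸×0.0277×(650.6)⁴ = 219 W.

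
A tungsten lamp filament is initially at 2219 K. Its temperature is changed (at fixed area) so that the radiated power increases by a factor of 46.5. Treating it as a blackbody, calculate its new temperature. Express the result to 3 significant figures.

T₂ ≈ 5.79×10³ K

P ∝ T⁴, so T₂/T₁ = (P₂/P₁)^(1/4) = (46.5)^(1/4) = 2.61134.
T₂ = 2219 × 2.61134 = 5.79×10³ K.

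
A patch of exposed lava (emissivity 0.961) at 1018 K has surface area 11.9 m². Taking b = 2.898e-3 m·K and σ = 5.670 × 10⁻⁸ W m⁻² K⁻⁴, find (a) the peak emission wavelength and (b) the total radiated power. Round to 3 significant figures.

(a) λ_max = b/T = 2.898×10⁻³/1018 = 2.847×10⁻⁶ m = 2.85×10³ nm.
Area A = 11.9 m².
(b) P = εσAT⁴ = 0.961×5.670×10⁻⁸×11.9×(1018)⁴ = 6.96×10⁵ W.

λ_max ≈ 2.85×10³ nm; P ≈ 6.96×10⁵ W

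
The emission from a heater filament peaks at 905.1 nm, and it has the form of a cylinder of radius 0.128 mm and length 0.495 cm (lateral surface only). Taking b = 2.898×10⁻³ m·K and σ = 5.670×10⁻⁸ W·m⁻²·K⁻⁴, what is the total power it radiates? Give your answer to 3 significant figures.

Wien's law: T = b/λ_max = 2.898×10⁻³/9.051×10⁻⁷ = 3201.86 K.
Lateral area A = 2πrL = 2π×1.28×10⁻⁴×4.95×10⁻³ = 3.98103×10⁻⁶ m².
Then P = σAT⁴ = 5.670×10⁻⁸×3.98103×10⁻⁶×(3201.86)⁴ = 23.7 W.

P ≈ 23.7 W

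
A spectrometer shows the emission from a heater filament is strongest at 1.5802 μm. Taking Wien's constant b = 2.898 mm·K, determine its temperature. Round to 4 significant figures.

T ≈ 1834 K

Wien's law gives T = b/λ_max = (2.898×10⁻³ m·K)/(1.5802×10⁻⁶ m) = 1834 K.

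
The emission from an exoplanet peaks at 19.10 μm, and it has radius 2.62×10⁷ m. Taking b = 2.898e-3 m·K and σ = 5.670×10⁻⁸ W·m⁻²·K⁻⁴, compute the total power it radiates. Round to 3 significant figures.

P ≈ 2.59×10¹⁷ W

Wien's law: T = b/λ_max = 2.898×10⁻³/1.910×10⁻⁵ = 151.728 K.
Surface area A = 4πR² = 4π(2.62×10⁷ m)² = 8.62606×10¹⁵ m².
Then P = σAT⁴ = 5.670×10⁻⁸×8.62606×10¹⁵×(151.728)⁴ = 2.59×10¹⁷ W.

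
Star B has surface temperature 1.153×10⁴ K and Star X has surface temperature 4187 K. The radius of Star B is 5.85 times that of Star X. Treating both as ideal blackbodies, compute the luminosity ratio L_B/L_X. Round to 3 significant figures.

L ∝ R²T⁴, so L_B/L_X = (R_B/R_X)²(T_B/T_X)⁴ = (5.85)² × (1.153×10⁴/4187)⁴ = 34.2225 × 57.5050 = 1.97×10³.

L_B/L_X ≈ 1.97×10³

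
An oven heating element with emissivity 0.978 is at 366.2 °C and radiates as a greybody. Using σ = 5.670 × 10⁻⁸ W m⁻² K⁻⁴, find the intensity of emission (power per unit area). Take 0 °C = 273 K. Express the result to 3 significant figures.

I ≈ 9.26×10³ W/m²

T = 366.2 °C + 273 = 639.2 K.
Stefan–Boltzmann: I = εσT⁴ = 0.978 × 5.670×10⁻⁸ × (639.2)⁴ = 9.26×10³ W/m².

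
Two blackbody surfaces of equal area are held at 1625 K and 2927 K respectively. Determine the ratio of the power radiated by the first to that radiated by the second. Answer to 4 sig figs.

P₁/P₂ ≈ 0.09500

With equal areas, P₁/P₂ = (T₁/T₂)⁴ = (1625/2927)⁴ = 0.09500.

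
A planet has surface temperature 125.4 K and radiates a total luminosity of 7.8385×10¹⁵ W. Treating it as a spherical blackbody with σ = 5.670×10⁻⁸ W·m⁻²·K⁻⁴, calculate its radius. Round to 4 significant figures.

L = 4πR²σT⁴ ⇒ R = √(L/(4πσT⁴)).
σT⁴ = 14.0208 W/m², so R = √(7.8385×10¹⁵/(4π×14.0208)) = 6.670×10⁶ m.

R ≈ 6.670×10⁶ m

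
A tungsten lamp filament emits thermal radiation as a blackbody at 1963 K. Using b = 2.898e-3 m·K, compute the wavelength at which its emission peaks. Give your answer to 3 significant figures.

Wien's displacement law: λ_max = b/T = (2.898×10⁻³ m·K)/(1963 K) = 1.476×10⁻⁶ m.
That is 1.48×10³ nm, in the infrared range.

λ_max ≈ 1.48×10³ nm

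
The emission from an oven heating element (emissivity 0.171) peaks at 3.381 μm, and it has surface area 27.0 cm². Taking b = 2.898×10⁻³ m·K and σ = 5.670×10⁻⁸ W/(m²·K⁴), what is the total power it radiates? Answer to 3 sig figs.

Wien's law: T = b/λ_max = 2.898×10⁻³/3.381×10⁻⁶ = 857.143 K.
Area A = 27.0 cm² = 2.70×10⁻³ m².
Then P = εσAT⁴ = 0.171×5.670×10⁻⁸×2.70×10⁻³×(857.143)⁴ = 14.1 W.

P ≈ 14.1 W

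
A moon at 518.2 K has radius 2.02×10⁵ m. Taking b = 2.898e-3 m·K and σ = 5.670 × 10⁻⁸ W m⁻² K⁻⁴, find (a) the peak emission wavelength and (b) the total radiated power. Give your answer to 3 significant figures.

(a) λ_max = b/T = 2.898×10⁻³/518.2 = 5.592×10⁻⁶ m = 5.59 μm.
Surface area A = 4πR² = 4π(2.02×10⁵ m)² = 5.12758×10¹¹ m².
(b) P = σAT⁴ = 5.670×10⁻⁸×5.12758×10¹¹×(518.2)⁴ = 2.10×10¹⁵ W.

λ_max ≈ 5.59 μm; P ≈ 2.10×10¹⁵ W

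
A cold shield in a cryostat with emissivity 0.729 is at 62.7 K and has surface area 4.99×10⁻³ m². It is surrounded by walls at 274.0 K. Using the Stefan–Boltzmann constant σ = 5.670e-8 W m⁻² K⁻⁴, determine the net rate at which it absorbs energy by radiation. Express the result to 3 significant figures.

Area A = 4.99×10⁻³ m².
Net radiated power P_net = εσA(T⁴ − T₀⁴) = 0.729×5.670×10⁻⁸×4.99×10⁻³×(62.7⁴ − 274.0⁴).
T⁴ − T₀⁴ = 1.54550×10⁷ − 5.63641×10⁹ = -5.62096×10⁹ K⁴, so P_net = -1.16 W — negative, meaning a net gain of 1.16 W.

Net gain ≈ 1.16 W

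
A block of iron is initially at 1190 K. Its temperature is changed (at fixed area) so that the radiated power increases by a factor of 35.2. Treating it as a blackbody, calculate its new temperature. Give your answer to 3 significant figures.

T₂ ≈ 2.90×10³ K

P ∝ T⁴, so T₂/T₁ = (P₂/P₁)^(1/4) = (35.2)^(1/4) = 2.43577.
T₂ = 1190 × 2.43577 = 2.90×10³ K.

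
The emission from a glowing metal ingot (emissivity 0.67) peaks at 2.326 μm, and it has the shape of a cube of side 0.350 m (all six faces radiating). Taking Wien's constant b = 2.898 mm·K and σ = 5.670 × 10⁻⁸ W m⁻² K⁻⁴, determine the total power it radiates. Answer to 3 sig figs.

Wien's law: T = b/λ_max = 2.898×10⁻³/2.326×10⁻⁶ = 1245.92 K.
Area A = 6s² = 6×(0.350 m)² = 0.735 m².
Then P = εσAT⁴ = 0.67×5.670×10⁻⁸×0.735×(1245.92)⁴ = 6.73×10⁴ W.

P ≈ 6.73×10⁴ W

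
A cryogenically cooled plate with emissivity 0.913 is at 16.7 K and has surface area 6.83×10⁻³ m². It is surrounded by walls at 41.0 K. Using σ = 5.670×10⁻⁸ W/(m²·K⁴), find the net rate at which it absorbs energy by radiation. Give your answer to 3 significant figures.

Net gain ≈ 9.72×10⁻⁴ W

Area A = 6.83×10⁻³ m².
Net radiated power P_net = εσA(T⁴ − T₀⁴) = 0.913×5.670×10⁻⁸×6.83×10⁻³×(16.7⁴ − 41.0⁴).
T⁴ − T₀⁴ = 77779.6 − 2.82576×10⁶ = -2.74798×10⁶ K⁴, so P_net = -9.72×10⁻⁴ W — negative, meaning a net gain of 9.72×10⁻⁴ W.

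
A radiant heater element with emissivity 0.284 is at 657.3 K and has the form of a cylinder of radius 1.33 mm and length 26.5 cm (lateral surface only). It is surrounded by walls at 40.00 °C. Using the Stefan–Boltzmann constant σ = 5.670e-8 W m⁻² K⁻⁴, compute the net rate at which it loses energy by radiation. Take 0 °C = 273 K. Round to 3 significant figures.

Net loss ≈ 6.31 W

Surroundings: T = 40.00 °C + 273 = 313.00 K.
Lateral area A = 2πrL = 2π×1.33×10⁻³×0.265 = 2.21451×10⁻³ m².
Net radiated power P_net = εσA(T⁴ − T₀⁴) = 0.284×5.670×10⁻⁸×2.21451×10⁻³×(657.3⁴ − 313.00⁴).
T⁴ − T₀⁴ = 1.86661×10¹¹ − 9.59792×10⁹ = 1.77063×10¹¹ K⁴, so P_net = 6.31 W.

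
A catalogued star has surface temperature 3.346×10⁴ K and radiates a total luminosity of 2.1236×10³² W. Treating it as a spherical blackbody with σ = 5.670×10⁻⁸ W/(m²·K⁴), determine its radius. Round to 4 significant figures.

R ≈ 1.542×10¹⁰ m

L = 4πR²σT⁴ ⇒ R = √(L/(4πσT⁴)).
σT⁴ = 7.10701×10¹⁰ W/m², so R = √(2.1236×10³²/(4π×7.10701×10¹⁰)) = 1.542×10¹⁰ m.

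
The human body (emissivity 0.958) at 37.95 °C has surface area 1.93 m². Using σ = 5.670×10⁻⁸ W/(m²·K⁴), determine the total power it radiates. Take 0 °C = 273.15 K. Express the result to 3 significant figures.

P ≈ 982 W

T = 37.95 °C + 273.15 = 311.10 K.
Area A = 1.93 m².
P = εσAT⁴ = 0.958 × 5.670×10⁻⁸ × 1.93 × (311.10)⁴ = 982 W.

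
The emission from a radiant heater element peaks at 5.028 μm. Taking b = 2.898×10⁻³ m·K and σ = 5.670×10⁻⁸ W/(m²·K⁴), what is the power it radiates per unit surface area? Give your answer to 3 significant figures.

Wien's law: T = b/λ_max = 2.898×10⁻³/5.028×10⁻⁶ = 576.372 K.
Then I = σT⁴ = 5.670×10⁻⁸×(576.372)⁴ = 6.26×10³ W/m².

I ≈ 6.26×10³ W/m²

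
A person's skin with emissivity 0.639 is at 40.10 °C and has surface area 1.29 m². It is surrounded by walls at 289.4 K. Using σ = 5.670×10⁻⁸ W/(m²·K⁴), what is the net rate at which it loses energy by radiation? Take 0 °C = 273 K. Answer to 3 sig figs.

Net loss ≈ 121 W

T = 40.10 °C + 273 = 313.10 K.
Area A = 1.29 m².
Net radiated power P_net = εσA(T⁴ − T₀⁴) = 0.639×5.670×10⁻⁸×1.29×(313.10⁴ − 289.4⁴).
T⁴ − T₀⁴ = 9.61020×10⁹ − 7.01446×10⁹ = 2.59574×10⁹ K⁴, so P_net = 121 W.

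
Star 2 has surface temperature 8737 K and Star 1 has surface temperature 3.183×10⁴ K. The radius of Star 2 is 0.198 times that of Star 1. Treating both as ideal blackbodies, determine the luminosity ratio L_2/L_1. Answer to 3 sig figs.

L_2/L_1 ≈ 2.23×10⁻⁴

L ∝ R²T⁴, so L_2/L_1 = (R_2/R_1)²(T_2/T_1)⁴ = (0.198)² × (8737/3.183×10⁴)⁴ = 0.039204 × 5.67679×10⁻³ = 2.23×10⁻⁴.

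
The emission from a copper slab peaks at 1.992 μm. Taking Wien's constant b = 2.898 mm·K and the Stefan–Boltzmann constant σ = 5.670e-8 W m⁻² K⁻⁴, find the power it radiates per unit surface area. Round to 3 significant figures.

Wien's law: T = b/λ_max = 2.898×10⁻³/1.992×10⁻⁶ = 1454.82 K.
Then I = σT⁴ = 5.670×10⁻⁸×(1454.82)⁴ = 2.54×10⁵ W/m².

I ≈ 2.54×10⁵ W/m²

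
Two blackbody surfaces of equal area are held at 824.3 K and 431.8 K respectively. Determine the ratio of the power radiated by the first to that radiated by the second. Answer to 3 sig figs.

P₁/P₂ ≈ 13.3

With equal areas, P₁/P₂ = (T₁/T₂)⁴ = (824.3/431.8)⁴ = 13.3.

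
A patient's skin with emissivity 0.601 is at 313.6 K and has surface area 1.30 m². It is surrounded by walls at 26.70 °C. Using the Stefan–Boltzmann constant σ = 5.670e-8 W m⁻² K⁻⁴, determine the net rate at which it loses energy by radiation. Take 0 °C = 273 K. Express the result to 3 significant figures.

Surroundings: T = 26.70 °C + 273 = 299.70 K.
Area A = 1.30 m².
Net radiated power P_net = εσA(T⁴ − T₀⁴) = 0.601×5.670×10⁻⁸×1.30×(313.6⁴ − 299.70⁴).
T⁴ − T₀⁴ = 9.67173×10⁹ − 8.06765×10⁹ = 1.60408×10⁹ K⁴, so P_net = 71.1 W.

Net loss ≈ 71.1 W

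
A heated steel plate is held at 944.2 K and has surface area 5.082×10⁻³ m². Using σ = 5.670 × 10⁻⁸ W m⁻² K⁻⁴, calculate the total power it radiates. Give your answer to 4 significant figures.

P ≈ 229.0 W

Area A = 5.082×10⁻³ m².
P = σAT⁴ = 5.670×10⁻⁸ × 5.082×10⁻³ × (944.2)⁴ = 229.0 W.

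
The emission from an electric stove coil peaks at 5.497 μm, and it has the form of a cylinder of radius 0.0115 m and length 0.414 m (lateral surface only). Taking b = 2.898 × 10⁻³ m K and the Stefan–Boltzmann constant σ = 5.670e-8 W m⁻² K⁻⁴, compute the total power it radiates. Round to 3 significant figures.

Wien's law: T = b/λ_max = 2.898×10⁻³/5.497×10⁻⁶ = 527.197 K.
Lateral area A = 2πrL = 2π×0.0115×0.414 = 0.0299142 m².
Then P = σAT⁴ = 5.670×10⁻⁸×0.0299142×(527.197)⁴ = 131 W.

P ≈ 131 W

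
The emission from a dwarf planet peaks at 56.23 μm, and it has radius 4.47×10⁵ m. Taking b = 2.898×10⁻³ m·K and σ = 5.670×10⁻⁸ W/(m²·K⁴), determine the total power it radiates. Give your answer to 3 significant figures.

Wien's law: T = b/λ_max = 2.898×10⁻³/5.623×10⁻⁵ = 51.5383 K.
Surface area A = 4πR² = 4π(4.47×10⁵ m)² = 2.51087×10¹² m².
Then P = σAT⁴ = 5.670×10⁻⁸×2.51087×10¹²×(51.5383)⁴ = 1.00×10¹² W.

P ≈ 1.00×10¹² W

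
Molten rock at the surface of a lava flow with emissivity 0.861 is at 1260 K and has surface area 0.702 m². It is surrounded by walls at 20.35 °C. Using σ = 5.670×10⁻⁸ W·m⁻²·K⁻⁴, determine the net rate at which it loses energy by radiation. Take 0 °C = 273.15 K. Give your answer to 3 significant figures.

Surroundings: T = 20.35 °C + 273.15 = 293.50 K.
Area A = 0.702 m².
Net radiated power P_net = εσA(T⁴ − T₀⁴) = 0.861×5.670×10⁻⁸×0.702×(1260⁴ − 293.50⁴).
T⁴ − T₀⁴ = 2.52047×10¹² − 7.42049×10⁹ = 2.51305×10¹² K⁴, so P_net = 8.61×10⁴ W.

Net loss ≈ 8.61×10⁴ W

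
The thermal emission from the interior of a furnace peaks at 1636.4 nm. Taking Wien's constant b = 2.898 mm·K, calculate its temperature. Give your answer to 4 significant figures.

T ≈ 1771 K

Wien's law gives T = b/λ_max = (2.898×10⁻³ m·K)/(1.6364×10⁻⁶ m) = 1771 K.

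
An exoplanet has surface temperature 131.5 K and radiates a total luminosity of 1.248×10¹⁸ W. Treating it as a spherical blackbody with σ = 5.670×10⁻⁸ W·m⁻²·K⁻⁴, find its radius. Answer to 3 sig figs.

L = 4πR²σT⁴ ⇒ R = √(L/(4πσT⁴)).
σT⁴ = 16.9545 W/m², so R = √(1.248×10¹⁸/(4π×16.9545)) = 7.65×10⁷ m.

R ≈ 7.65×10⁷ m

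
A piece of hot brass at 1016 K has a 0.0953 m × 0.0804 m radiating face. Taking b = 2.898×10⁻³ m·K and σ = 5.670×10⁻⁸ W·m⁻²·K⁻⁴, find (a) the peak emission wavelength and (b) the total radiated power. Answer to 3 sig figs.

(a) λ_max = b/T = 2.898×10⁻³/1016 = 2.852×10⁻⁶ m = 2.85 μm.
Area A = 0.0953 × 0.0804 = 7.66212×10⁻³ m².
(b) P = σAT⁴ = 5.670×10⁻⁸×7.66212×10⁻³×(1016)⁴ = 463 W.

λ_max ≈ 2.85 μm; P ≈ 463 W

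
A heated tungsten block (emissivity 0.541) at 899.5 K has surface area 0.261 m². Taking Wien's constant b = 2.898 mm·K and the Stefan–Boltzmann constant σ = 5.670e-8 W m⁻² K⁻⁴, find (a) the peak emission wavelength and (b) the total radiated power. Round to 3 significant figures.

(a) λ_max = b/T = 2.898×10⁻³/899.5 = 3.222×10⁻⁶ m = 3.22 μm.
Area A = 0.261 m².
(b) P = εσAT⁴ = 0.541×5.670×10⁻⁸×0.261×(899.5)⁴ = 5.24×10³ W.

λ_max ≈ 3.22 μm; P ≈ 5.24×10³ W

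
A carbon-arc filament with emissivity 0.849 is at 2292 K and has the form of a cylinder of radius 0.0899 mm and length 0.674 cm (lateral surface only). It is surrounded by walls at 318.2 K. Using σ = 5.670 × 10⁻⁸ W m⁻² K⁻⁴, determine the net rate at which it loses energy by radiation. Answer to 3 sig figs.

Lateral area A = 2πrL = 2π×8.99×10⁻⁵×6.74×10⁻³ = 3.80715×10⁻⁶ m².
Net radiated power P_net = εσA(T⁴ − T₀⁴) = 0.849×5.670×10⁻⁸×3.80715×10⁻⁶×(2292⁴ − 318.2⁴).
T⁴ − T₀⁴ = 2.75968×10¹³ − 1.02518×10¹⁰ = 2.75865×10¹³ K⁴, so P_net = 5.06 W.

Net loss ≈ 5.06 W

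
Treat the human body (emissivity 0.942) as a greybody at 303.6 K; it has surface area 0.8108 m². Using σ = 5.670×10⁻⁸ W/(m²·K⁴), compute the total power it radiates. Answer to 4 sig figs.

Area A = 0.8108 m².
P = εσAT⁴ = 0.942 × 5.670×10⁻⁸ × 0.8108 × (303.6)⁴ = 367.9 W.

P ≈ 367.9 W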